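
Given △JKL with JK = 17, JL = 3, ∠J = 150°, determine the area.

Area = (1/2)(17)(3) sin(150°) = (1/2)(17)(3)(1/2) = 51/4

51/4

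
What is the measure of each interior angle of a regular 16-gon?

Each interior angle of a regular n-gon is (n - 2) * 180 / n.
For n = 16: (16 - 2) * 180 / 16 = 2520/16 = 315/2 degrees.

315/2 degrees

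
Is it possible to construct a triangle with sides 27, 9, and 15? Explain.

No.
The triangle inequality is violated: 9 + 15 = 24 ≤ 27.
These lengths cannot form a triangle.

No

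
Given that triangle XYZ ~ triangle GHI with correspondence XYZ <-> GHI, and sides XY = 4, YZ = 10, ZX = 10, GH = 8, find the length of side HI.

Similar triangles have proportional sides. Setting up the proportion:
GH / XY = HI / YZ
8 / 4 = HI / 10
HI = 10 * 8 / 4 = 20.

20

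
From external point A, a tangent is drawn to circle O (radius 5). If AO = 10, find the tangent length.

tangent = √(d² - r²) = √(10² - 5²) = √(100 - 25) = √75 = 5*sqrt(3)

5*sqrt(3)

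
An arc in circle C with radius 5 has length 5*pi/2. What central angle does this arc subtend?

The full circumference is 2πr = 10*pi.
The arc is 5*pi/2 / 10*pi = 1/4 of the full circle.
So the central angle = 1/4 × 360° = 90°.

90°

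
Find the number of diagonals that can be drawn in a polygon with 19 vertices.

The number of diagonals in an n-gon is n(n - 3)/2.
For n = 19: 19(19 - 3)/2 = 19 × 16 / 2 = 152.

152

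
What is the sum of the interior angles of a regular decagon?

The sum of interior angles of an n-sided polygon is (n - 2) * 180.
For n = 10: (10 - 2) * 180 = 8 * 180 = 1440 degrees.

1440 degrees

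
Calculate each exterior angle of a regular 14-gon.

Each exterior angle of a regular n-gon is 360 / n.
For n = 14: 360 / 14 = 180/7 degrees.

180/7 degrees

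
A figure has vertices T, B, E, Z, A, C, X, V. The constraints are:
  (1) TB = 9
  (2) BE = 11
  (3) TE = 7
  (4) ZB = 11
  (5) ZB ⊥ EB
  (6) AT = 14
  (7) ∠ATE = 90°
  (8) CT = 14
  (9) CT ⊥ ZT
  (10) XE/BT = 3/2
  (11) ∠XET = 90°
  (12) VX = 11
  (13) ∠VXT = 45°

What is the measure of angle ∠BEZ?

Step 1: By the law of cosines on triangle EBZ: EZ² = 11² + 11² − 2·11·11·cos(90°) = 242, so EZ = 11·√2.
Step 2: By the inverse law of cosines on triangle BEZ: cos(∠BEZ) = (11² + (11·√2)² − 11²) / (2·11·11·√2) = 242/342.24 = 0.7071, so ∠BEZ = 45°.

Therefore, the measure of angle ∠BEZ = 45°.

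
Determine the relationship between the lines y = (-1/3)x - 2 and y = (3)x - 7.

Slope of line 1: m1 = -1/3
Slope of line 2: m2 = 3
m1 * m2 = (-1/3) * (3) = -1 = -1, so the lines are perpendicular.

Perpendicular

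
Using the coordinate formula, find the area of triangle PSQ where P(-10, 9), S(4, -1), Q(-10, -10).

The Shoelace formula computes the area from vertex coordinates by summing cross products.
For vertices (-10,9), (4,-1), (-10,-10):
Signed sum = -10*-1 - 4*9 + 4*-10 - -10*-1 + -10*9 - -10*-10
= -26 + -50 + -190 = -266
Area = (1/2)|-266| = 133.

133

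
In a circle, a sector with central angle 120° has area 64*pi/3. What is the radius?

Sector area A = πr² × θ/360, so r² = 360A / (πθ).
r² = 360 × 64*pi/3 / (π × 120)
r² = 64
r = 8

8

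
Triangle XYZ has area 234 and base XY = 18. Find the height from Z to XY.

Area = (1/2) * base * height
height = 2 * Area / base
height = 2 * 234 / 18
height = 468 / 18
height = 26

26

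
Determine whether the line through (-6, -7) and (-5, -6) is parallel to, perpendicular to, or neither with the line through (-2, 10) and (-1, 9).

Slope of line 1: m1 = (-6 - -7)/(-5 - -6) = 1/1 = 1
Slope of line 2: m2 = (9 - 10)/(-1 - -2) = -1/1 = -1
Two lines are perpendicular when the product of their slopes is -1 (negative reciprocals).
m1 * m2 = (1) * (-1) = -1, confirming perpendicularity.

Perpendicular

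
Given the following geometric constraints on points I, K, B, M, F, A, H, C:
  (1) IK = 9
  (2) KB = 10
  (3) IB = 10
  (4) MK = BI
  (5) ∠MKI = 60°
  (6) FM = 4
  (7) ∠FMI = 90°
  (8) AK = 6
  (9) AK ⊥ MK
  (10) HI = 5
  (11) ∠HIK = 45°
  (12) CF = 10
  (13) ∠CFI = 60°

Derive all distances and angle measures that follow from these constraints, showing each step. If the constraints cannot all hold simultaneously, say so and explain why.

The constraints are consistent.

From the given relations:
  MK = BI = 10

Step 1: From IK = 9, KM = 10, and ∠IKM = 60°, by the law of cosines:
  IM² = IK² + KM² - 2·IK·KM·cos(60°) = 81 + 100 - 90 = 91
  IM = √91

Step 2: From KI = 9, IH = 5, and ∠KIH = 45°, by the law of cosines:
  KH² = KI² + IH² - 2·KI·IH·cos(45°) = 81 + 25 - 63.64 = 42.36
  KH ≈ 6.51

Step 3: From MK = 10, KA = 6, and ∠MKA = 90°, by the law of cosines:
  MA² = MK² + KA² - 2·MK·KA·cos(90°) = 100 + 36 - 0 = 136
  MA = 2·√34

Step 4: From IB = 10, IK = 9, BK = 10, by the inverse law of cosines:
  cos(∠BIK) = (IB² + IK² - BK²) / (2·IB·IK)
  ∠BIK = 63.26°

Step 5: From KB = 10, KI = 9, BI = 10, by the inverse law of cosines:
  cos(∠BKI) = (KB² + KI² - BI²) / (2·KB·KI)
  ∠BKI = 63.26°

Step 6: From BI = 10, BK = 10, IK = 9, by the inverse law of cosines:
  cos(∠IBK) = (BI² + BK² - IK²) / (2·BI·BK)
  ∠IBK = 53.49°

Step 7: From IM = √91, MF = 4, and ∠IMF = 90°, by the law of cosines:
  IF² = IM² + MF² - 2·IM·MF·cos(90°) = 91 + 16 - 0 = 107
  IF = √107

Step 8: From IK = 9, IM = √91, KM = 10, by the inverse law of cosines:
  cos(∠KIM) = (IK² + IM² - KM²) / (2·IK·IM)
  ∠KIM = 65.21°

Step 9: From KH = 6.51, KI = 9, HI = 5, by the inverse law of cosines:
  cos(∠HKI) = (KH² + KI² - HI²) / (2·KH·KI)
  ∠HKI = 32.9°

Step 10: From MA = 2·√34, MK = 10, AK = 6, by the inverse law of cosines:
  cos(∠AMK) = (MA² + MK² - AK²) / (2·MA·MK)
  ∠AMK = 30.96°

Step 11: From MI = √91, MK = 10, IK = 9, by the inverse law of cosines:
  cos(∠IMK) = (MI² + MK² - IK²) / (2·MI·MK)
  ∠IMK = 54.79°

Step 12: From AK = 6, AM = 2·√34, KM = 10, by the inverse law of cosines:
  cos(∠KAM) = (AK² + AM² - KM²) / (2·AK·AM)
  ∠KAM = 59.04°

Step 13: From HI = 5, HK = 6.51, IK = 9, by the inverse law of cosines:
  cos(∠IHK) = (HI² + HK² - IK²) / (2·HI·HK)
  ∠IHK = 102.1°

Step 14: From IF = √107, FC = 10, and ∠IFC = 60°, by the law of cosines:
  IC² = IF² + FC² - 2·IF·FC·cos(60°) = 107 + 100 - 103.4 = 103.6
  IC ≈ 10.18

Step 15: From IF = √107, IM = √91, FM = 4, by the inverse law of cosines:
  cos(∠FIM) = (IF² + IM² - FM²) / (2·IF·IM)
  ∠FIM = 22.75°

Step 16: From FI = √107, FM = 4, IM = √91, by the inverse law of cosines:
  cos(∠IFM) = (FI² + FM² - IM²) / (2·FI·FM)
  ∠IFM = 67.25°

Step 17: From IC = 10.18, IF = √107, CF = 10, by the inverse law of cosines:
  cos(∠CIF) = (IC² + IF² - CF²) / (2·IC·IF)
  ∠CIF = 58.32°

Step 18: From CF = 10, CI = 10.18, FI = √107, by the inverse law of cosines:
  cos(∠FCI) = (CF² + CI² - FI²) / (2·CF·CI)
  ∠FCI = 61.68°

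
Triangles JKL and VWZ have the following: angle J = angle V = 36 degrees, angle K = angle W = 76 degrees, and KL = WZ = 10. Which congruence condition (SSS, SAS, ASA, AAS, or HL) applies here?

Consider the given information: angle J = angle V = 36 degrees, angle K = angle W = 76 degrees, and KL = WZ = 10
This is not ASA or HL: ASA requires two angles and the side between them. HL only applies to right triangles with matching hypotenuse and leg.
The correct criterion is AAS. Two pairs of corresponding angles and a non-included side are equal (Angle-Angle-Side).

AAS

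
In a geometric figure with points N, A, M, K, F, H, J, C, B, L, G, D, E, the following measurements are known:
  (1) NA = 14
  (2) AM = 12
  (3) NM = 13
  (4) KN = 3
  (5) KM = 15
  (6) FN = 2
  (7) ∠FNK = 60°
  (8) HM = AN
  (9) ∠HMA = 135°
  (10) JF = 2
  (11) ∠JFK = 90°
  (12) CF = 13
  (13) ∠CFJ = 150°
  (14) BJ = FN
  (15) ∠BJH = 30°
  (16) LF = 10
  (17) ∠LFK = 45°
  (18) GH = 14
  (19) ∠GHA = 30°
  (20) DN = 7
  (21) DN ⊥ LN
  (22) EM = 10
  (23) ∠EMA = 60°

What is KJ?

Step 1: By the law of cosines on triangle FNK: FK² = 2² + 3² − 2·2·3·cos(60°) = 7, so FK = √7.
Step 2: By the law of cosines on triangle KFJ: KJ² = √7² + 2² − 2·√7·2·cos(90°) = 11, so KJ = √11.

Therefore, the length of KJ = √11.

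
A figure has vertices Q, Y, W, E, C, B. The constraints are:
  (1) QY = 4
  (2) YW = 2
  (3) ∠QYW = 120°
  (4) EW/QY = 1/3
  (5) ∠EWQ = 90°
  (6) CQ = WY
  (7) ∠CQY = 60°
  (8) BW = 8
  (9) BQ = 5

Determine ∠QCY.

From the given relations: CQ = WY = 2.
Step 1: By the law of cosines on triangle CQY: CY² = 2² + 4² − 2·2·4·cos(60°) = 12, so CY = 2·√3.
Step 2: By the inverse law of cosines on triangle QCY: cos(∠QCY) = (2² + (2·√3)² − 4²) / (2·2·2·√3) = 0/13.86 = 0, so ∠QCY = 90°.

Therefore, the measure of angle ∠QCY = 90°.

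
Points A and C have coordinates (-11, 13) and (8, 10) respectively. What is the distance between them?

d = sqrt((19)^2 + (-3)^2) = sqrt(370)

sqrt(370)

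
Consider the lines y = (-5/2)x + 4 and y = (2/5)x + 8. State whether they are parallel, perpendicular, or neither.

Slope of line 1: m1 = -5/2
Slope of line 2: m2 = 2/5
m1 * m2 = (-5/2) * (2/5) = -1 = -1, so the lines are perpendicular.

Perpendicular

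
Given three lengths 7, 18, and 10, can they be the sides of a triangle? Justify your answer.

The longest side is 18. The other two sides sum to 7 + 10 = 17.
Since 17 ≤ 18, the two shorter sides cannot reach around to close the triangle.

No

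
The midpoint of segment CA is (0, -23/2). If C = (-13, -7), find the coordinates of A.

Using the midpoint formula: M = ((x1 + x2)/2, (y1 + y2)/2)
We know M = (0, -23/2) and C = (-13, -7)
For x: 0 = (-13 + x2)/2, so x2 = 2*0 - -13 = 13
For y: -23/2 = (-7 + y2)/2, so y2 = 2*-23/2 - -7 = -16
A = (13, -16)

(13, -16)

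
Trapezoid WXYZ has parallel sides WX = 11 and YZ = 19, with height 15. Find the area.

A trapezoid's area equals the midsegment times the height.
The midsegment is (11 + 19) / 2 = 15.
Area = 15 * 15 = 225.

225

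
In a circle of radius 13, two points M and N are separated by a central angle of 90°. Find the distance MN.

Chord length = 2r sin(θ/2)
= 2 × 13 × sin(90°/2)
= 2 × 13 × sin(45°)
= 13*sqrt(2)

13*sqrt(2)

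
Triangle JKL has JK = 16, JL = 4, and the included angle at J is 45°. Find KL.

Law of cosines: KL^2 = 16^2 + 4^2 - 2(16)(4)cos(45°) = 272 - 64*sqrt(2), so KL = 4*sqrt(17 - 4*sqrt(2)).

4*sqrt(17 - 4*sqrt(2))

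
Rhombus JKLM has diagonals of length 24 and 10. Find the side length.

The diagonals of a rhombus bisect each other at right angles.
Half-diagonals: 24/2 = 12 and 10/2 = 5
side = sqrt(12^2 + 5^2)
side = sqrt(144 + 25)
side = sqrt(169) = 13

13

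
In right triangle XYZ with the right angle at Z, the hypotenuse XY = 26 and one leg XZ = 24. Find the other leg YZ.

Rearranging the Pythagorean theorem to solve for the unknown leg:
leg^2 = hypotenuse^2 - known_leg^2 = 676 - 576 = 100
leg = sqrt(100) = 10.

10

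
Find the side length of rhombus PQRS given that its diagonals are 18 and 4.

In a rhombus, the diagonals bisect each other perpendicularly, creating four congruent right triangles.
Each triangle has legs 9 (half of 18) and 2 (half of 4).
The hypotenuse of each right triangle is a side of the rhombus:
side = sqrt(9^2 + 2^2) = sqrt(85)

sqrt(85)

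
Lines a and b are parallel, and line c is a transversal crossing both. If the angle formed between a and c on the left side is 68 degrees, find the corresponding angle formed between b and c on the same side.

When a transversal crosses parallel lines, angles in the same position at each intersection are called corresponding angles.
These are always equal, so the answer is 68 degrees.

68 degrees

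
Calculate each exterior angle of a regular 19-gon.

Each exterior angle of a regular n-gon is 360 / n.
For n = 19: 360 / 19 = 360/19 degrees.

360/19 degrees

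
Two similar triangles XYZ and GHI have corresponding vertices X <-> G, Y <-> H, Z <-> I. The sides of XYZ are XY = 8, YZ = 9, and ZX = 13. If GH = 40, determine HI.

k = 40/8 = 5. HI = 5 * 9 = 45.

45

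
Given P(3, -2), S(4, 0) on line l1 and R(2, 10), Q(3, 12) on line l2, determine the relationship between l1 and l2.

Slope of line 1: m1 = (0 - -2)/(4 - 3) = 2/1 = 2
Slope of line 2: m2 = (12 - 10)/(3 - 2) = 2/1 = 2
Two lines are parallel if and only if they have equal slopes (or both are vertical).
Here m1 = m2 = 2, confirming the lines are parallel.

Parallel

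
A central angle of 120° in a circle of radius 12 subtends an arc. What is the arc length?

Arc length = 2π(12)(1/3) = 8*pi

8*pi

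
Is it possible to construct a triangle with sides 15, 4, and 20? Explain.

The longest side is 20. The other two sides sum to 4 + 15 = 19.
Since 19 ≤ 20, the two shorter sides cannot reach around to close the triangle.

No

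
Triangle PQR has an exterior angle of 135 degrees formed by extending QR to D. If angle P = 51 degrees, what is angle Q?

The exterior angle theorem states that an exterior angle equals the sum of the two non-adjacent interior angles.
So 135 = 51 + angle Q, which gives angle Q = 135 - 51 = 84 degrees.

84 degrees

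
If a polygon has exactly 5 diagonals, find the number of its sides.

Using d = n(n - 3)/2, we solve 5 = n(n - 3)/2.
So n(n - 3) = 10.
Testing n = 5: 5 * 2 = 10 = 10. Correct.
The polygon has 5 sides.

5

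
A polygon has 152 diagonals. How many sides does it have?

Using d = n(n - 3)/2, we solve 152 = n(n - 3)/2.
So n(n - 3) = 304.
Testing n = 19: 19 * 16 = 304 = 304. Correct.
The polygon has 19 sides.

19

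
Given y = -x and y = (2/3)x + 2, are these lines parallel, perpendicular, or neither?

Slope of line 1: m1 = -1
Slope of line 2: m2 = 2/3
For parallel lines we need equal slopes: -1 != 2/3.
For perpendicular lines we need m1*m2 = -1: (-1)(2/3) = -2/3 != -1.
Since neither condition holds, the lines are neither parallel nor perpendicular.

Neither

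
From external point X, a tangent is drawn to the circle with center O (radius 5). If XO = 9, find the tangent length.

The tangent, radius, and line from the external point to the center form a right triangle.
The right angle is where the tangent meets the radius.
By the Pythagorean theorem: tangent² + 5² = 9²
tangent² = 81 - 25 = 56
tangent = 2*sqrt(14)

2*sqrt(14)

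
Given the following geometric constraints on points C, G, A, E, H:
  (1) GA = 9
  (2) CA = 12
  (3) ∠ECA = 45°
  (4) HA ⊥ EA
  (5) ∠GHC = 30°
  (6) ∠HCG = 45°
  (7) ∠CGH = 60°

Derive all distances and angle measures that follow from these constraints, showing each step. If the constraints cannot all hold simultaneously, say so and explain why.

These constraints are not satisfiable: (5), (6) and (7) are the three interior angles of triangle GHC, which must sum to 180°, but 30° + 45° + 60° = 135°. No planar figure meets all of them, so nothing further can be derived.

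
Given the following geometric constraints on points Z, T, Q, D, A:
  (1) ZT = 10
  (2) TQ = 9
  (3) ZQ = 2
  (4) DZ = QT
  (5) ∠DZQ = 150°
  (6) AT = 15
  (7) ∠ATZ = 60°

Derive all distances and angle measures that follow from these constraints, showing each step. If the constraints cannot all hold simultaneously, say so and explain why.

The constraints are consistent.

From the given relations:
  DZ = QT = 9

Step 1: From ZT = 10, TA = 15, and ∠ZTA = 60°, by the law of cosines:
  ZA² = ZT² + TA² - 2·ZT·TA·cos(60°) = 100 + 225 - 150 = 175
  ZA = 5·√7

Step 2: From QZ = 2, ZD = 9, and ∠QZD = 150°, by the law of cosines:
  QD² = QZ² + ZD² - 2·QZ·ZD·cos(150°) = 4 + 81 + 31.18 = 116.2
  QD ≈ 10.78

Step 3: From ZQ = 2, ZT = 10, QT = 9, by the inverse law of cosines:
  cos(∠QZT) = (ZQ² + ZT² - QT²) / (2·ZQ·ZT)
  ∠QZT = 54.9°

Step 4: From TQ = 9, TZ = 10, QZ = 2, by the inverse law of cosines:
  cos(∠QTZ) = (TQ² + TZ² - QZ²) / (2·TQ·TZ)
  ∠QTZ = 10.48°

Step 5: From QT = 9, QZ = 2, TZ = 10, by the inverse law of cosines:
  cos(∠TQZ) = (QT² + QZ² - TZ²) / (2·QT·QZ)
  ∠TQZ = 114.62°

Step 6: From ZA = 5·√7, ZT = 10, AT = 15, by the inverse law of cosines:
  cos(∠AZT) = (ZA² + ZT² - AT²) / (2·ZA·ZT)
  ∠AZT = 79.11°

Step 7: From QD = 10.78, QZ = 2, DZ = 9, by the inverse law of cosines:
  cos(∠DQZ) = (QD² + QZ² - DZ²) / (2·QD·QZ)
  ∠DQZ = 24.68°

Step 8: From DQ = 10.78, DZ = 9, QZ = 2, by the inverse law of cosines:
  cos(∠QDZ) = (DQ² + DZ² - QZ²) / (2·DQ·DZ)
  ∠QDZ = 5.32°

Step 9: From AT = 15, AZ = 5·√7, TZ = 10, by the inverse law of cosines:
  cos(∠TAZ) = (AT² + AZ² - TZ²) / (2·AT·AZ)
  ∠TAZ = 40.89°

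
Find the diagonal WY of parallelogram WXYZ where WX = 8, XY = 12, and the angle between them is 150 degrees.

Law of cosines: d^2 = 8^2 + 12^2 - 2(8)(12)cos(150°) = 96*sqrt(3) + 208, so d = 4*sqrt(6*sqrt(3) + 13).

4*sqrt(6*sqrt(3) + 13)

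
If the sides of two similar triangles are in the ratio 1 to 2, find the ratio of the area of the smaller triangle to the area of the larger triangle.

The ratio of areas of similar triangles equals the square of the side ratio.
Side ratio = 1:2
Area ratio = (1/2)^2 = 1/4 = 1:4

1:4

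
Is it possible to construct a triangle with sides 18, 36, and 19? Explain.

For three segments to close into a triangle, no single side can be as long as the other two combined.
The longest side is 36, and 18 + 19 = 37 > 36.
A triangle can be formed.

Yes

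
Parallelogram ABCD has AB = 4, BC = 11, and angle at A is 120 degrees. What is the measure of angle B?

Opposite sides of a parallelogram are parallel, so consecutive angles form co-interior angles on a transversal.
Co-interior angles sum to 180°, giving angle B = 180 - 120 = 60 degrees.

60 degrees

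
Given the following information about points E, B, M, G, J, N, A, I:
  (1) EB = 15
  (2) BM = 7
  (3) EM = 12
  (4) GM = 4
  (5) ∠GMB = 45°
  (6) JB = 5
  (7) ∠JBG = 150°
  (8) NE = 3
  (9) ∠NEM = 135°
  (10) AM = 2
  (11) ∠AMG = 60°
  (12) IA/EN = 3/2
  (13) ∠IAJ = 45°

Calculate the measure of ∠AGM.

Step 1: By the law of cosines on triangle GMA: GA² = 4² + 2² − 2·4·2·cos(60°) = 12, so GA = 2·√3.
Step 2: By the inverse law of cosines on triangle AGM: cos(∠AGM) = ((2·√3)² + 4² − 2²) / (2·2·√3·4) = 24/27.71 = 0.866, so ∠AGM = 30°.

Therefore, the measure of angle ∠AGM = 30°.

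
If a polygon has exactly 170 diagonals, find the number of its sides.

Using d = n(n - 3)/2, we solve 170 = n(n - 3)/2.
So n(n - 3) = 340.
Testing n = 20: 20 * 17 = 340 = 340. Correct.
The polygon has 20 sides.

20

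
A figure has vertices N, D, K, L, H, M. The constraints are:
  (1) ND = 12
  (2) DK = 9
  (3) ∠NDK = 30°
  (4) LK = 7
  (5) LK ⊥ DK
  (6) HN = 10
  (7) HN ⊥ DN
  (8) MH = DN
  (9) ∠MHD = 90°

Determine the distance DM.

From the given relations: MH = DN = 12.
Step 1: By the law of cosines on triangle DNH: DH² = 12² + 10² − 2·12·10·cos(90°) = 244, so DH = 2·√61.
Step 2: By the law of cosines on triangle DHM: DM² = (2·√61)² + 12² − 2·2·√61·12·cos(90°) = 388, so DM = 2·√97.

Therefore, the length of DM = 2·√97.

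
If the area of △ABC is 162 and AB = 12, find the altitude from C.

Area = (1/2) * base * height
height = 2 * Area / base
height = 2 * 162 / 12
height = 324 / 12
height = 27

27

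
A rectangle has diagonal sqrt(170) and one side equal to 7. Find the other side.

Using the Pythagorean theorem: d^2 = a^2 + b^2
b^2 = d^2 - a^2
b^2 = 170 - 49
b^2 = 121
b = sqrt(121) = 11

11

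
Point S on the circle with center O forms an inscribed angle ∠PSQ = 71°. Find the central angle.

Central angle = 2 × 71° = 142° (inscribed angle theorem).

142°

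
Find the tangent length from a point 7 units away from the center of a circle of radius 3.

The tangent, radius, and line from the external point to the center form a right triangle.
The right angle is where the tangent meets the radius.
By the Pythagorean theorem: tangent² + 3² = 7²
tangent² = 49 - 9 = 40
tangent = 2*sqrt(10)

2*sqrt(10)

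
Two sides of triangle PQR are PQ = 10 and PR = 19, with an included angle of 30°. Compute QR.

When two sides and the included angle are known, the law of cosines gives the third side.
c^2 = a^2 + b^2 - 2ab cos(C) generalizes the Pythagorean theorem to non-right triangles.
Here: QR^2 = 100 + 361 - 380*(sqrt(3)/2) = 461 - 190*sqrt(3)
QR = sqrt(461 - 190*sqrt(3))

sqrt(461 - 190*sqrt(3))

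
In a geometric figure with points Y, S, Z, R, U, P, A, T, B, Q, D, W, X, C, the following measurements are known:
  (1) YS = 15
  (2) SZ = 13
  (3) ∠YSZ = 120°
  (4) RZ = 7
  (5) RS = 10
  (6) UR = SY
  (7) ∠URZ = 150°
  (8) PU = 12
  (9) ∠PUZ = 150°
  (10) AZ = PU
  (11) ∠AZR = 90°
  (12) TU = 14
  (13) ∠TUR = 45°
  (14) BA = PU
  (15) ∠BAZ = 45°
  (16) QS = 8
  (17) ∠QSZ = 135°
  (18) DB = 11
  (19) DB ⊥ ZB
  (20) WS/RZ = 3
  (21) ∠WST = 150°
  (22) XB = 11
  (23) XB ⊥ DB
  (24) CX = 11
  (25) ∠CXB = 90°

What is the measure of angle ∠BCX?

Step 1: By the law of cosines on triangle CXB: CB² = 11² + 11² − 2·11·11·cos(90°) = 242, so CB = 11·√2.
Step 2: By the inverse law of cosines on triangle BCX: cos(∠BCX) = ((11·√2)² + 11² − 11²) / (2·11·√2·11) = 242/342.24 = 0.7071, so ∠BCX = 45°.

Therefore, the measure of angle ∠BCX = 45°.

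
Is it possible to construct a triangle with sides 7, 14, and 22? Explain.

No.
The triangle inequality is violated: 7 + 14 = 21 ≤ 22.
These lengths cannot form a triangle.

No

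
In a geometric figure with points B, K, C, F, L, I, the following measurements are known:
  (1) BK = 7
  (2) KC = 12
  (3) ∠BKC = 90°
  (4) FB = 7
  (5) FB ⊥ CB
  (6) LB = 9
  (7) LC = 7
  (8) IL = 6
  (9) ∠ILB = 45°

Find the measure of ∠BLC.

Step 1: By the law of cosines on triangle BKC: BC² = 7² + 12² − 2·7·12·cos(90°) = 193, so BC = √193.
Step 2: By the inverse law of cosines on triangle BLC: cos(∠BLC) = (9² + 7² − √193²) / (2·9·7) = -63/126 = -0.5, so ∠BLC = 120°.

Therefore, the measure of angle ∠BLC = 120°.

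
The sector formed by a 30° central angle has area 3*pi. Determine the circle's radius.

Sector area A = πr² × θ/360, so r² = 360A / (πθ).
r² = 360 × 3*pi / (π × 30)
r² = 36
r = 6

6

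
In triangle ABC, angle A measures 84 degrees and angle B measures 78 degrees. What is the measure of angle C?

The interior angles sum to 180°: angle C = 180 - 84 - 78 = 18°.
The triangle is acute (angles 84°, 78°, 18°).

18 degrees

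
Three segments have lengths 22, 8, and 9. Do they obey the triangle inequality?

The longest side is 22. The other two sides sum to 8 + 9 = 17.
Since 17 ≤ 22, the two shorter sides cannot reach around to close the triangle.

No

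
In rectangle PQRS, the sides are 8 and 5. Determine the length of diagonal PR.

d = sqrt(8^2 + 5^2) = sqrt(89)

sqrt(89)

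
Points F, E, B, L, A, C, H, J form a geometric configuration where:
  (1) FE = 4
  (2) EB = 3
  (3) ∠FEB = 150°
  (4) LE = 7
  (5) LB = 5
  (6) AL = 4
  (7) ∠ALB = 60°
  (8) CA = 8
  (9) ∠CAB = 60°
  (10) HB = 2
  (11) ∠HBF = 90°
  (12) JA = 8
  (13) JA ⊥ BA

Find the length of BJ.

Step 1: By the law of cosines on triangle BLA: BA² = 5² + 4² − 2·5·4·cos(60°) = 21, so BA = √21.
Step 2: By the law of cosines on triangle BAJ: BJ² = √21² + 8² − 2·√21·8·cos(90°) = 85, so BJ = √85.

Therefore, the length of BJ = √85.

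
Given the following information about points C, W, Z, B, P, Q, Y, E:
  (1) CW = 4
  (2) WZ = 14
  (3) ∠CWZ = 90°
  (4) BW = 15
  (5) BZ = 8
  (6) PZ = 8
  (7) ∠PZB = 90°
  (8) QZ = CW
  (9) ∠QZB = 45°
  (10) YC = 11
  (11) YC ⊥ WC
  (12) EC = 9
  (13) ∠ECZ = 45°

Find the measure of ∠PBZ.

Step 1: By the law of cosines on triangle BZP: BP² = 8² + 8² − 2·8·8·cos(90°) = 128, so BP = 8·√2.
Step 2: By the inverse law of cosines on triangle PBZ: cos(∠PBZ) = ((8·√2)² + 8² − 8²) / (2·8·√2·8) = 128/181.02 = 0.7071, so ∠PBZ = 45°.

Therefore, the measure of angle ∠PBZ = 45°.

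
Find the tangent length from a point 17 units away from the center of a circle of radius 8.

The tangent, radius, and line from the external point to the center form a right triangle.
The right angle is where the tangent meets the radius.
By the Pythagorean theorem: tangent² + 8² = 17²
tangent² = 289 - 64 = 225
tangent = 15

15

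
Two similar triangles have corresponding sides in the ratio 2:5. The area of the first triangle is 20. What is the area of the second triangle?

Area ratio = (2/5)^2 = 4/25. Area of the second triangle = 20 * 25/4 = 125.

125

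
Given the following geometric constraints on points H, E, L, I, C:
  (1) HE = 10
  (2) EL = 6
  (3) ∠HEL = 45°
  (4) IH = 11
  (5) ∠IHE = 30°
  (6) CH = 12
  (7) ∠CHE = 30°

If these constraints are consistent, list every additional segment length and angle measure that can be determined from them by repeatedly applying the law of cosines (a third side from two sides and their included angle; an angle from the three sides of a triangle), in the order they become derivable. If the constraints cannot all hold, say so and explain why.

The constraints are consistent. Derivable facts, in order:
After 1 step:
- EC ≈ 6.01
- EI ≈ 5.52
- HL ≈ 7.15
After 2 steps:
- ∠CEH = 93.74°
- ∠ECH = 56.26°
- ∠EHL = 36.39°
- ∠EIH = 64.92°
- ∠ELH = 98.61°
- ∠HEI = 85.08°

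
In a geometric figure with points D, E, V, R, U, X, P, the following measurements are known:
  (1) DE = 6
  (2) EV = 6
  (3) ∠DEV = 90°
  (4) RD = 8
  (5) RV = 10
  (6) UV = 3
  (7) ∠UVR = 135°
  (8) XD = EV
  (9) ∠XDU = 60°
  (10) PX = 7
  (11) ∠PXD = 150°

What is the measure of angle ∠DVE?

Step 1: By the law of cosines on triangle VED: VD² = 6² + 6² − 2·6·6·cos(90°) = 72, so VD = 6·√2.
Step 2: By the inverse law of cosines on triangle DVE: cos(∠DVE) = ((6·√2)² + 6² − 6²) / (2·6·√2·6) = 72/101.82 = 0.7071, so ∠DVE = 45°.

Therefore, the measure of angle ∠DVE = 45°.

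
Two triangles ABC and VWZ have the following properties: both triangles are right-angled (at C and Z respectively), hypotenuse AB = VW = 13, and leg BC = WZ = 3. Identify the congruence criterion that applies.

Consider the given information: both triangles are right-angled (at C and Z respectively), hypotenuse AB = VW = 13, and leg BC = WZ = 3
This is not SSS or AAS: SSS requires all three pairs of sides, but we don't have that. AAS requires two angles and a non-included side.
The correct criterion is HL. The hypotenuse and one leg of two right triangles are equal (Hypotenuse-Leg).

HL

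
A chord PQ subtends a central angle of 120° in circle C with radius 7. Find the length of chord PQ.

Chord = 2(7) sin(60°) = 7*sqrt(3)

7*sqrt(3)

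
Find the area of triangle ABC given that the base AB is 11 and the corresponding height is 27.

Area = (1/2)(11)(27) = 297/2

297/2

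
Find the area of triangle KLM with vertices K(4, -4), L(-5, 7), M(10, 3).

Using the Shoelace formula for a triangle:
Area = (1/2)|x0(y1 - y2) + x1(y2 - y0) + x2(y0 - y1)|
Area = (1/2)|4(7 - 3) + -5(3 - -4) + 10(-4 - 7)|
Area = (1/2)|16 + -35 + -110|
Area = (1/2)|-129|
Area = (1/2)(129)
Area = 129/2

129/2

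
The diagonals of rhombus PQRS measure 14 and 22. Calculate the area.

Area = (14 * 22) / 2 = 308 / 2 = 154

154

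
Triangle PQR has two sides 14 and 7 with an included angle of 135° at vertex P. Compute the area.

Area = (1/2)(14)(7) sin(135°) = (1/2)(14)(7)(sqrt(2)/2) = 49*sqrt(2)/2

49*sqrt(2)/2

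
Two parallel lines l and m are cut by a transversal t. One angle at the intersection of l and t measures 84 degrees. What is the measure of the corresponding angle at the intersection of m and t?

Corresponding angles formed by parallel lines and a transversal are equal.
The given angle is 84 degrees.
The corresponding angle = 84 degrees.

84 degrees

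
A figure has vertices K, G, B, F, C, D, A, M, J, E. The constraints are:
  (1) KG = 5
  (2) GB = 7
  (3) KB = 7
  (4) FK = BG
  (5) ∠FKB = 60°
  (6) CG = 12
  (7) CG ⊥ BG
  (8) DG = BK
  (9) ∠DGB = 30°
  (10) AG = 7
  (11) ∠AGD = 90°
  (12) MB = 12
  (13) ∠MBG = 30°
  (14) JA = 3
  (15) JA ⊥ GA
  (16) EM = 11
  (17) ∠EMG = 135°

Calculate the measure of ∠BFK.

From the given relations: FK = BG = 7.
Step 1: By the law of cosines on triangle FKB: FB² = 7² + 7² − 2·7·7·cos(60°) = 49, so FB = 7.
Step 2: By the inverse law of cosines on triangle BFK: cos(∠BFK) = (7² + 7² − 7²) / (2·7·7) = 49/98 = 0.5, so ∠BFK = 60°.

Therefore, the measure of angle ∠BFK = 60°.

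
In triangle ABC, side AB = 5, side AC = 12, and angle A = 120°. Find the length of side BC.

Law of cosines: BC^2 = 5^2 + 12^2 - 2(5)(12)cos(120°) = 229, so BC = sqrt(229).

sqrt(229)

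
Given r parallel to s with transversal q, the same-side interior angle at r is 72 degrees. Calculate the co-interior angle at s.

Co-interior angles (same-side interior) formed by parallel lines and a transversal are supplementary (sum to 180 degrees).
The given angle is 72 degrees.
The co-interior angle = 180 - 72 = 108 degrees.

108 degrees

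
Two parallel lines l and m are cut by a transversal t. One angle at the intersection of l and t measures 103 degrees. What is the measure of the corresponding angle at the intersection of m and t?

Corresponding angles are equal: 103 degrees.

103 degrees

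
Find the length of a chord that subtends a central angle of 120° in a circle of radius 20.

Chord length = 2r sin(θ/2)
= 2 × 20 × sin(120°/2)
= 2 × 20 × sin(60°)
= 20*sqrt(3)

20*sqrt(3)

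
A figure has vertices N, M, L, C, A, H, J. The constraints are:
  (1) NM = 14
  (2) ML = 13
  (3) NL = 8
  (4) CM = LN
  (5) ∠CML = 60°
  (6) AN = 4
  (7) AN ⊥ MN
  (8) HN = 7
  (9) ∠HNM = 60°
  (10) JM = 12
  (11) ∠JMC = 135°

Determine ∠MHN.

Step 1: By the law of cosines on triangle HNM: HM² = 7² + 14² − 2·7·14·cos(60°) = 147, so HM = 7·√3.
Step 2: By the inverse law of cosines on triangle MHN: cos(∠MHN) = ((7·√3)² + 7² − 14²) / (2·7·√3·7) = 0/169.74 = 0, so ∠MHN = 90°.

Therefore, the measure of angle ∠MHN = 90°.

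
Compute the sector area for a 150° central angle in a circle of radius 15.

Sector area = π(15²)(5/12) = 375*pi/4

375*pi/4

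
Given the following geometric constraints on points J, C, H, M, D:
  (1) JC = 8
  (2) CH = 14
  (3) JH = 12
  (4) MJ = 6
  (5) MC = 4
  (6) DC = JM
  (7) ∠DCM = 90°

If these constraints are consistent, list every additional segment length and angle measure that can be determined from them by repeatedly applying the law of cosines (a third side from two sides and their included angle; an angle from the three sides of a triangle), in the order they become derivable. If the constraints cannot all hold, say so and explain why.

The constraints are consistent. Derivable facts, in order:
After 1 step:
- MD = 2·√13
- ∠CHJ = 34.77°
- ∠CJH = 86.42°
- ∠CJM = 28.96°
- ∠CMJ = 104.48°
- ∠HCJ = 58.81°
- ∠JCM = 46.57°
After 2 steps:
- ∠CDM = 33.69°
- ∠CMD = 56.31°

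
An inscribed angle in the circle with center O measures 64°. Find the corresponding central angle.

By the inscribed angle theorem, the central angle is twice the inscribed angle.
Central angle = 2 × 64° = 128°

128°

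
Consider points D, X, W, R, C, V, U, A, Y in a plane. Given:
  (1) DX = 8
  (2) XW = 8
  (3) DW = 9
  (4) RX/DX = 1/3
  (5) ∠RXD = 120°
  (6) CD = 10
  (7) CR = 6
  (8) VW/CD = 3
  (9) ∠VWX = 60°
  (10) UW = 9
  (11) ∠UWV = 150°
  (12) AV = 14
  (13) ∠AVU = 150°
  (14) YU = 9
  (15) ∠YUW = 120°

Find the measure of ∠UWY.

Step 1: By the law of cosines on triangle WUY: WY² = 9² + 9² − 2·9·9·cos(120°) = 243, so WY = 9·√3.
Step 2: By the inverse law of cosines on triangle UWY: cos(∠UWY) = (9² + (9·√3)² − 9²) / (2·9·9·√3) = 243/280.59 = 0.866, so ∠UWY = 30°.

Therefore, the measure of angle ∠UWY = 30°.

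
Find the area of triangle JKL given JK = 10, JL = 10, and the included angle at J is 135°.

Area = (1/2) * JK * JL * sin(J)
Area = (1/2) * 10 * 10 * sin(135°)
Area = (1/2) * 10 * 10 * sqrt(2)/2
Area = 25*sqrt(2)

25*sqrt(2)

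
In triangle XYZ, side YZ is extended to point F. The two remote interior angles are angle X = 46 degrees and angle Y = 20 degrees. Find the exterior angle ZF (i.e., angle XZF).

The interior angle at Z is 180 - 46 - 20 = 114 degrees.
The exterior angle and interior angle at Z are supplementary:
Exterior angle = 180 - 114 = 66 degrees.

66 degrees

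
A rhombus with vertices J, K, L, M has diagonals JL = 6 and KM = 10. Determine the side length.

Half-diagonals are 3 and 5. side = sqrt(3^2 + 5^2) = sqrt(34)

sqrt(34)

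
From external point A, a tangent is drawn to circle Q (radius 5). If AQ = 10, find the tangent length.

The tangent, radius, and line from the external point to the center form a right triangle.
The right angle is where the tangent meets the radius.
By the Pythagorean theorem: tangent² + 5² = 10²
tangent² = 100 - 25 = 75
tangent = 5*sqrt(3)

5*sqrt(3)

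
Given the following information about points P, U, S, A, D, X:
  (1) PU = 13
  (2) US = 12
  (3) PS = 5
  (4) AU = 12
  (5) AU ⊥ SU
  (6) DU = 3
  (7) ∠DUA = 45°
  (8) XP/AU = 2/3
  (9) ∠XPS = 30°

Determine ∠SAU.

Step 1: By the law of cosines on triangle AUS: AS² = 12² + 12² − 2·12·12·cos(90°) = 288, so AS = 12·√2.
Step 2: By the inverse law of cosines on triangle SAU: cos(∠SAU) = ((12·√2)² + 12² − 12²) / (2·12·√2·12) = 288/407.29 = 0.7071, so ∠SAU = 45°.

Therefore, the measure of angle ∠SAU = 45°.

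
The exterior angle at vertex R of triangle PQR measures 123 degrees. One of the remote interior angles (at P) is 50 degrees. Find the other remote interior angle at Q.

The exterior angle theorem states that an exterior angle equals the sum of the two non-adjacent interior angles.
So 123 = 50 + angle Q, which gives angle Q = 123 - 50 = 73 degrees.

73 degrees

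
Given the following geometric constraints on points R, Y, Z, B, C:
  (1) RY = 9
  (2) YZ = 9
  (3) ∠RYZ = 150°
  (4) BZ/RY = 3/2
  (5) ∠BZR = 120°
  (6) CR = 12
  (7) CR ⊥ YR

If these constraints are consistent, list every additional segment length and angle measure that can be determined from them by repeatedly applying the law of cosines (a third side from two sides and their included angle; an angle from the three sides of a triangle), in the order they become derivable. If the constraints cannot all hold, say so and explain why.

The constraints are consistent. Derivable facts, in order:
After 1 step:
- RZ ≈ 17.39
- YC = 15
After 2 steps:
- RB ≈ 26.82
- ∠CYR = 53.13°
- ∠RCY = 36.87°
- ∠RZY = 15°
- ∠YRZ = 15°
After 3 steps:
- ∠BRZ = 25.84°
- ∠RBZ = 34.16°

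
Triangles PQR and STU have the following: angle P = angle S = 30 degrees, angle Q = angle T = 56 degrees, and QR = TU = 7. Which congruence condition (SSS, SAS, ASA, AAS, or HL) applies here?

Consider the given information: angle P = angle S = 30 degrees, angle Q = angle T = 56 degrees, and QR = TU = 7
This is not SSS or HL: SSS requires all three pairs of sides, but we don't have that. HL only applies to right triangles with matching hypotenuse and leg.
The correct criterion is AAS. Two pairs of corresponding angles and a non-included side are equal (Angle-Angle-Side).

AAS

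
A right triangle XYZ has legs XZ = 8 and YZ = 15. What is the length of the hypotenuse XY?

By the Pythagorean theorem: XY^2 = XZ^2 + YZ^2
XY^2 = 8^2 + 15^2 = 64 + 225 = 289
XY = sqrt(289) = 17

17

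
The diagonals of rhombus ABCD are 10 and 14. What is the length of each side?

The diagonals of a rhombus bisect each other at right angles.
Half-diagonals: 10/2 = 5 and 14/2 = 7
side = sqrt(5^2 + 7^2)
side = sqrt(25 + 49)
side = sqrt(74)

sqrt(74)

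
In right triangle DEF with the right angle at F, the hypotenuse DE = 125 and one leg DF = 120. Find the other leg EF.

By the Pythagorean theorem: EF^2 = DE^2 - DF^2
EF^2 = 125^2 - 120^2 = 15625 - 14400 = 1225
EF = sqrt(1225) = 35

35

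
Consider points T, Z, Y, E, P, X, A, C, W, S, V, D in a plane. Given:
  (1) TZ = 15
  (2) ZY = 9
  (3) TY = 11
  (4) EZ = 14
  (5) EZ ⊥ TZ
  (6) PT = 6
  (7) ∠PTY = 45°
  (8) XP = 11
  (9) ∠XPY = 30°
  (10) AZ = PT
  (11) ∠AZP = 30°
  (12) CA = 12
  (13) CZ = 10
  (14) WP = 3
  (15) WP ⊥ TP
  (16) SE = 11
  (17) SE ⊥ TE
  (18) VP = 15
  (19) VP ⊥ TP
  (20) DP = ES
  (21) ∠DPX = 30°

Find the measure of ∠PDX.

From the given relations: DP = ES = 11.
Step 1: By the law of cosines on triangle DPX: DX² = 11² + 11² − 2·11·11·cos(30°) = 32.42, so DX ≈ 5.69.
Step 2: By the inverse law of cosines on triangle PDX: cos(∠PDX) = (11² + 5.69² − 11²) / (2·11·5.69) = 32.42/125.27 = 0.2588, so ∠PDX = 75°.

Therefore, the measure of angle ∠PDX = 75°.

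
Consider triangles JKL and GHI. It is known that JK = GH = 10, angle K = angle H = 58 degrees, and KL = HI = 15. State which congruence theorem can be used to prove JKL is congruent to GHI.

The given information provides:
JK = GH = 10, angle K = angle H = 58 degrees, and KL = HI = 15
This matches the SAS congruence theorem.
Two pairs of corresponding sides and the included angle are equal (Side-Angle-Side).

SAS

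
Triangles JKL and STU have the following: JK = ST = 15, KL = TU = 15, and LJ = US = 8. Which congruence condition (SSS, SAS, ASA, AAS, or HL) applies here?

The given information matches SSS: All three pairs of corresponding sides are equal (Side-Side-Side).

SSS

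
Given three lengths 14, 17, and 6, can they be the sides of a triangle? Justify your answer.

Sort the sides: 6, 14, 17.
It suffices to check that the sum of the two smallest exceeds the largest:
6 + 14 = 20 > 17. ✓
Yes, a valid triangle can be formed.

Yes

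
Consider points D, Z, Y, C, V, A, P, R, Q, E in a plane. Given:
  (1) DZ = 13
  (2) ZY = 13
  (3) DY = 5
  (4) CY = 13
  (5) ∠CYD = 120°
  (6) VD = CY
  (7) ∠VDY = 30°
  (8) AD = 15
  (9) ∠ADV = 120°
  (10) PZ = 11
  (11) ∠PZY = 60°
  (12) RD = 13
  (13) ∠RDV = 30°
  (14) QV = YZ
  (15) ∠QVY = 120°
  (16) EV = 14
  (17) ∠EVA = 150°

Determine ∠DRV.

From the given relations: VD = CY = 13.
Step 1: By the law of cosines on triangle RDV: RV² = 13² + 13² − 2·13·13·cos(30°) = 45.28, so RV ≈ 6.73.
Step 2: By the inverse law of cosines on triangle DRV: cos(∠DRV) = (13² + 6.73² − 13²) / (2·13·6.73) = 45.28/174.96 = 0.2588, so ∠DRV = 75°.

Therefore, the measure of angle ∠DRV = 75°.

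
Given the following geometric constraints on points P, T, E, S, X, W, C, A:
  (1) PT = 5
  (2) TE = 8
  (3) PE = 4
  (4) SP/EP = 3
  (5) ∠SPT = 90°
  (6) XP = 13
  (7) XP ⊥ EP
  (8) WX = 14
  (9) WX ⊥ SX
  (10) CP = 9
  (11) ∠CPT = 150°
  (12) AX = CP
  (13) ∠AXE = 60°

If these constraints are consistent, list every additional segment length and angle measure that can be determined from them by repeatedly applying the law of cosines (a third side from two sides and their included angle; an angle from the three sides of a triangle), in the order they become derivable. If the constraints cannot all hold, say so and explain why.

The constraints are consistent. Derivable facts, in order:
After 1 step:
- EX = √185
- TC ≈ 13.56
- TS = 13
- ∠EPT = 125.1°
- ∠ETP = 24.15°
- ∠PET = 30.75°
After 2 steps:
- EA ≈ 11.98
- ∠CTP = 19.38°
- ∠EXP = 17.1°
- ∠PCT = 10.62°
- ∠PEX = 72.9°
- ∠PST = 22.62°
- ∠PTS = 67.38°
After 3 steps:
- ∠AEX = 40.58°
- ∠EAX = 79.42°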